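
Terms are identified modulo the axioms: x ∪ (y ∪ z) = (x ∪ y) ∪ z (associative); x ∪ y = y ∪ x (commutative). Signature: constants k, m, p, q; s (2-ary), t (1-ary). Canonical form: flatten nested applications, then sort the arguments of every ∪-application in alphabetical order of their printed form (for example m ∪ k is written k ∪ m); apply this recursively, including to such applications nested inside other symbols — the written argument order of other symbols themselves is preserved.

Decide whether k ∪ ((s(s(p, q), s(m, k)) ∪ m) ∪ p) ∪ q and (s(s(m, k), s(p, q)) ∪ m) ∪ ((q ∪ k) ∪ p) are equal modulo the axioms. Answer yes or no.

Answer: no — k ∪ m ∪ p ∪ q ∪ s(s(p, q), s(m, k)) vs k ∪ m ∪ p ∪ q ∪ s(s(m, k), s(p, q))

Derivation:
Left:  k ∪ ((s(s(p, q), s(m, k)) ∪ m) ∪ p) ∪ q
  Flatten:  k ∪ s(s(p, q), s(m, k)) ∪ m ∪ p ∪ q
  Sort arguments:  k ∪ m ∪ p ∪ q ∪ s(s(p, q), s(m, k))
Right:  (s(s(m, k), s(p, q)) ∪ m) ∪ ((q ∪ k) ∪ p)
  Un-nest:  s(s(m, k), s(p, q)) ∪ m ∪ q ∪ k ∪ p
  Sort arguments:  k ∪ m ∪ p ∪ q ∪ s(s(m, k), s(p, q))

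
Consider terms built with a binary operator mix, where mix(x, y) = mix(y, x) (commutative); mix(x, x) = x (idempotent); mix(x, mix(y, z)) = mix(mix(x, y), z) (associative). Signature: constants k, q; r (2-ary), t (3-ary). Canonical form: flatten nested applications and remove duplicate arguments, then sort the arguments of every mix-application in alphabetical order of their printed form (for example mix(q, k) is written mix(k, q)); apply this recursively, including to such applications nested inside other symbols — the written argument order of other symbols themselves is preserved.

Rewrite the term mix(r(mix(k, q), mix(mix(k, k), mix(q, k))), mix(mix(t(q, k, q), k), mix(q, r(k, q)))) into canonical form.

Answer: mix(k, q, r(k, q), r(mix(k, q), mix(k, q)), t(q, k, q))

Derivation:
Flatten:  mix(r(mix(k, q), mix(mix(k, k), mix(q, k))), t(q, k, q), k, q, r(k, q))
Canonicalize subterm:  r(mix(k, q), mix(mix(k, k), mix(q, k)))  →  r(mix(k, q), mix(k, q))
Order the arguments:  mix(k, q, r(k, q), r(mix(k, q), mix(k, q)), t(q, k, q))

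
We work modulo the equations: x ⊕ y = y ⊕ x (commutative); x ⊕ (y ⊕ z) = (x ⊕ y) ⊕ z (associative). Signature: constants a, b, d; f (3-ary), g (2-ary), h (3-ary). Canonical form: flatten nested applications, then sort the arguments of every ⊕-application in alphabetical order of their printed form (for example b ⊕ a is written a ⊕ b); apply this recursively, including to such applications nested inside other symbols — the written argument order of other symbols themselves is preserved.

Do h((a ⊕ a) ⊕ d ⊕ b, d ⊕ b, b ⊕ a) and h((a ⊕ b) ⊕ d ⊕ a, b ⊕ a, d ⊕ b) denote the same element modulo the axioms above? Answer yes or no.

Answer: no — h(a ⊕ a ⊕ b ⊕ d, b ⊕ d, a ⊕ b) vs h(a ⊕ a ⊕ b ⊕ d, a ⊕ b, b ⊕ d)

Derivation:
Left:  h((a ⊕ a) ⊕ d ⊕ b, d ⊕ b, b ⊕ a)
  Descend into:  (a ⊕ a) ⊕ d ⊕ b
  Un-nest:  a ⊕ a ⊕ d ⊕ b
  Sort:  a ⊕ a ⊕ b ⊕ d
  Rebuild:  h(a ⊕ a ⊕ b ⊕ d, b ⊕ d, a ⊕ b)
Right:  h((a ⊕ b) ⊕ d ⊕ a, b ⊕ a, d ⊕ b)
  Descend into:  (a ⊕ b) ⊕ d ⊕ a
  Merge nested applications:  a ⊕ b ⊕ d ⊕ a
  Sort arguments:  a ⊕ a ⊕ b ⊕ d
  Put back:  h(a ⊕ a ⊕ b ⊕ d, a ⊕ b, b ⊕ d)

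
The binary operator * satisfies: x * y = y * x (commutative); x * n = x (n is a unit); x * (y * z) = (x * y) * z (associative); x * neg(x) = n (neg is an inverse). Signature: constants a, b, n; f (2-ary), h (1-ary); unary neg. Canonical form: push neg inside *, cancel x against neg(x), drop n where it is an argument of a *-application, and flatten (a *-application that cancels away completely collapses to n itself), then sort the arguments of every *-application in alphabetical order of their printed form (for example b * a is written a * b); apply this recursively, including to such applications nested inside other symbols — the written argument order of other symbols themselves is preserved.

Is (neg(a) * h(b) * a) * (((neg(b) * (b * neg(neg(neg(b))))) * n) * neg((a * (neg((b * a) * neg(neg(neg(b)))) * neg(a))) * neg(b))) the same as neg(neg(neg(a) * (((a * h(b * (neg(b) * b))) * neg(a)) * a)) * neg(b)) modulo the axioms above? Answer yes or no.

Answer: no — a * h(b) vs b * h(b)

Derivation:
Left:  (neg(a) * h(b) * a) * (((neg(b) * (b * neg(neg(neg(b))))) * n) * neg((a * (neg((b * a) * neg(neg(neg(b)))) * neg(a))) * neg(b)))
  Push neg inside:  distribute neg over * and collapse double neg
  Inverses cancel:  b cancels
  Combine occurrences:  a * h(b)
Right:  neg(neg(neg(a) * (((a * h(b * (neg(b) * b))) * neg(a)) * a)) * neg(b))
  Push neg inside:  distribute neg over * and collapse double neg
  Cancel:  a cancels
  Collect:  h(b) * b
  Sort arguments:  b * h(b)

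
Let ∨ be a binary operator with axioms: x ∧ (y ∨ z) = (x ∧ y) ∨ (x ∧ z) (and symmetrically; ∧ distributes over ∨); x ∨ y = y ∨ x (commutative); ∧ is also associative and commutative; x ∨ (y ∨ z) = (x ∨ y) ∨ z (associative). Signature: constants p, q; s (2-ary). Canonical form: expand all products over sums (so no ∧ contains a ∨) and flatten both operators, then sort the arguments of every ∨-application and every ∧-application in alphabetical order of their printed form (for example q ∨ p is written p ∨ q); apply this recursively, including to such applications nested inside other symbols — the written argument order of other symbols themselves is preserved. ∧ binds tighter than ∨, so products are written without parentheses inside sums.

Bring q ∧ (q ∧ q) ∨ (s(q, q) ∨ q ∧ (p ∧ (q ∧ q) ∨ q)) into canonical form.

Expand products over sums:  q ∧ q ∧ q ∨ s(q, q) ∨ p ∧ q ∧ q ∧ q ∨ q ∧ q
Order the arguments:  p ∧ q ∧ q ∧ q ∨ q ∧ q ∨ q ∧ q ∧ q ∨ s(q, q)

Answer: p ∧ q ∧ q ∧ q ∨ q ∧ q ∨ q ∧ q ∧ q ∨ s(q, q)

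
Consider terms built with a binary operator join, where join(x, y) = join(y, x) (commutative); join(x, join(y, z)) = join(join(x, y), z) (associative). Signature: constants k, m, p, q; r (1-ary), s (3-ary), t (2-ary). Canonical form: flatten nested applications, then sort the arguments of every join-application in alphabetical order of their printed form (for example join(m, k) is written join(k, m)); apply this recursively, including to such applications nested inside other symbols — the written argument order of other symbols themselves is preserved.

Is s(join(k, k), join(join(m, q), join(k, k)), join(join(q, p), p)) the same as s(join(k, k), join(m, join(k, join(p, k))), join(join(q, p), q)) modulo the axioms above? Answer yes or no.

Answer: no — s(join(k, k), join(k, k, m, q), join(p, p, q)) vs s(join(k, k), join(k, k, m, p), join(p, q, q))

Derivation:
Left:  s(join(k, k), join(join(m, q), join(k, k)), join(join(q, p), p))
  Work inside:  join(join(m, q), join(k, k))
  Un-nest:  join(m, q, k, k)
  Sort arguments:  join(k, k, m, q)
  Put back:  s(join(k, k), join(k, k, m, q), join(p, p, q))
Right:  s(join(k, k), join(m, join(k, join(p, k))), join(join(q, p), q))
  Focus inside:  join(m, join(k, join(p, k)))
  Merge nested applications:  join(m, k, p, k)
  Sort arguments:  join(k, k, m, p)
  Rebuild:  s(join(k, k), join(k, k, m, p), join(p, q, q))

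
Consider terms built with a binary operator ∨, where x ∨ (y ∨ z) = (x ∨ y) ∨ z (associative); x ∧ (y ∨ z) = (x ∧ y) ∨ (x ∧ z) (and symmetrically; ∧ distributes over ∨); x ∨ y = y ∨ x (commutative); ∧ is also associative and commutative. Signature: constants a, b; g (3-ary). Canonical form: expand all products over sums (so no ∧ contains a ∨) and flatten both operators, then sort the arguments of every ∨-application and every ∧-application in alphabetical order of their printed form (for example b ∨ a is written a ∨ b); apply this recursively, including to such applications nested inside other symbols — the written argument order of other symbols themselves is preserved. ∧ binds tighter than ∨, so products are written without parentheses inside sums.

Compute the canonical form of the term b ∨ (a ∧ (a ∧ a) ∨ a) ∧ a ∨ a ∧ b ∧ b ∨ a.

Distribute:  b ∨ a ∧ a ∧ a ∧ a ∨ a ∧ a ∨ a ∧ b ∧ b ∨ a
Sort:  a ∨ a ∧ a ∨ a ∧ a ∧ a ∧ a ∨ a ∧ b ∧ b ∨ b

Answer: a ∨ a ∧ a ∨ a ∧ a ∧ a ∧ a ∨ a ∧ b ∧ b ∨ b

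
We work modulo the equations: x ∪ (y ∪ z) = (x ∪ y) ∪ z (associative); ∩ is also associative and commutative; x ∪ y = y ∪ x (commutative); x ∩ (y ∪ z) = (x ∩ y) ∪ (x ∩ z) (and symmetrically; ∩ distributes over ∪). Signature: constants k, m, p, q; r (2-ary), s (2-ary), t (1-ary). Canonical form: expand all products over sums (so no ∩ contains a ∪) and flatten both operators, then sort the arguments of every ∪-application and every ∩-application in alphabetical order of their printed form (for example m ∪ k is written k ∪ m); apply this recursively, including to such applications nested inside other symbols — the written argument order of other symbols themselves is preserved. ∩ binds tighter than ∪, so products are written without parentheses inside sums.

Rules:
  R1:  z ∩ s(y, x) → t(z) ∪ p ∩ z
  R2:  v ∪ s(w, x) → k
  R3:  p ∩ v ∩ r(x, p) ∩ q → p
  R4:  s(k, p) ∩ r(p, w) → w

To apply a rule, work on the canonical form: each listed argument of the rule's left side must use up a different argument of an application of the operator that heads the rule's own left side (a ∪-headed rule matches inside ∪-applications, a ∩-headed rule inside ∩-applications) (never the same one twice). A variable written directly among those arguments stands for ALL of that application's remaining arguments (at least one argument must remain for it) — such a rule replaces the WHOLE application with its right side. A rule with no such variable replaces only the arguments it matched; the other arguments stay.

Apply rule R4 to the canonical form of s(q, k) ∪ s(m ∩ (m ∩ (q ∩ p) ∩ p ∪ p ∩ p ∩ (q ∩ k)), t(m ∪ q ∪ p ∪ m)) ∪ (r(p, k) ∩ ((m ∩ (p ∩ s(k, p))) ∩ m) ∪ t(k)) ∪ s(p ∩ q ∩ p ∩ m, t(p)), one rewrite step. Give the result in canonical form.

Canonical form:  m ∩ m ∩ p ∩ r(p, k) ∩ s(k, p) ∪ s(k ∩ m ∩ p ∩ p ∩ q ∪ m ∩ m ∩ p ∩ p ∩ q, t(m ∪ m ∪ p ∪ q)) ∪ s(m ∩ p ∩ p ∩ q, t(p)) ∪ s(q, k) ∪ t(k)
Match R4:  consume r(p, k), s(k, p);  w := k
Result:  k ∩ m ∩ m ∩ p ∪ s(k ∩ m ∩ p ∩ p ∩ q ∪ m ∩ m ∩ p ∩ p ∩ q, t(m ∪ m ∪ p ∪ q)) ∪ s(m ∩ p ∩ p ∩ q, t(p)) ∪ s(q, k) ∪ t(k)

Answer: k ∩ m ∩ m ∩ p ∪ s(k ∩ m ∩ p ∩ p ∩ q ∪ m ∩ m ∩ p ∩ p ∩ q, t(m ∪ m ∪ p ∪ q)) ∪ s(m ∩ p ∩ p ∩ q, t(p)) ∪ s(q, k) ∪ t(k)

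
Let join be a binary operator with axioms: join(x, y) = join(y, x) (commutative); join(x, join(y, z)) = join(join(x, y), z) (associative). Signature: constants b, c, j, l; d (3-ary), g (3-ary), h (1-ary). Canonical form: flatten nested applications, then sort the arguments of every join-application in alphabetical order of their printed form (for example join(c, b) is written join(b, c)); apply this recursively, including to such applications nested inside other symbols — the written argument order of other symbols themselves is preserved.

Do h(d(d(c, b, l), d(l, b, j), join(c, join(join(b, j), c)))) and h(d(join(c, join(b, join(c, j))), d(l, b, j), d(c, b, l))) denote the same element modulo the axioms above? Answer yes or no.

Left:  h(d(d(c, b, l), d(l, b, j), join(c, join(join(b, j), c))))
  Work inside:  join(c, join(join(b, j), c))
  Flatten:  join(c, b, j, c)
  Order the arguments:  join(b, c, c, j)
  Rebuild:  h(d(d(c, b, l), d(l, b, j), join(b, c, c, j)))
Right:  h(d(join(c, join(b, join(c, j))), d(l, b, j), d(c, b, l)))
  Descend into:  join(c, join(b, join(c, j)))
  Merge nested applications:  join(c, b, c, j)
  Sort arguments:  join(b, c, c, j)
  Put back:  h(d(join(b, c, c, j), d(l, b, j), d(c, b, l)))

Answer: no — h(d(d(c, b, l), d(l, b, j), join(b, c, c, j))) vs h(d(join(b, c, c, j), d(l, b, j), d(c, b, l)))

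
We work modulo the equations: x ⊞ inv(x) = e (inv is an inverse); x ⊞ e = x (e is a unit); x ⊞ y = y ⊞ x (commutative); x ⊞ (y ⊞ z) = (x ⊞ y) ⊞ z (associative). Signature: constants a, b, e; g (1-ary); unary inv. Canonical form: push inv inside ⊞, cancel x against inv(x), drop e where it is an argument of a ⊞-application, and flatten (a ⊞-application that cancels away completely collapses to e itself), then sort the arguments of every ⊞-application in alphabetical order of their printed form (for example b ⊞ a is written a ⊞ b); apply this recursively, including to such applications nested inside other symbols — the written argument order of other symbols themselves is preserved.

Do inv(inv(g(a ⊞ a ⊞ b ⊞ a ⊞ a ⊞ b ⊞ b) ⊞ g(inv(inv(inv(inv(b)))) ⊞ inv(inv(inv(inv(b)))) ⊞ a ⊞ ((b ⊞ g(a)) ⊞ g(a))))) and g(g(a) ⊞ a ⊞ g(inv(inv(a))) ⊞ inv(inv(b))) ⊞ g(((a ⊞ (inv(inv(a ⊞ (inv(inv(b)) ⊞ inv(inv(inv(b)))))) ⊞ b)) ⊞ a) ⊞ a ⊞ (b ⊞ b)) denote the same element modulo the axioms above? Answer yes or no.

Left:  inv(inv(g(a ⊞ a ⊞ b ⊞ a ⊞ a ⊞ b ⊞ b) ⊞ g(inv(inv(inv(inv(b)))) ⊞ inv(inv(inv(inv(b)))) ⊞ a ⊞ ((b ⊞ g(a)) ⊞ g(a)))))
  Push inv inside:  distribute inv over ⊞ and collapse double inv
  Collect:  g(a ⊞ a ⊞ a ⊞ a ⊞ b ⊞ b ⊞ b) ⊞ g(a ⊞ b ⊞ b ⊞ b ⊞ g(a) ⊞ g(a))
Right:  g(g(a) ⊞ a ⊞ g(inv(inv(a))) ⊞ inv(inv(b))) ⊞ g(((a ⊞ (inv(inv(a ⊞ (inv(inv(b)) ⊞ inv(inv(inv(b)))))) ⊞ b)) ⊞ a) ⊞ a ⊞ (b ⊞ b))
  Push inv inside:  distribute inv over ⊞ and collapse double inv
  Collect terms:  g(a ⊞ b ⊞ g(a) ⊞ g(a)) ⊞ g(a ⊞ a ⊞ a ⊞ a ⊞ b ⊞ b ⊞ b)
  Sort:  g(a ⊞ a ⊞ a ⊞ a ⊞ b ⊞ b ⊞ b) ⊞ g(a ⊞ b ⊞ g(a) ⊞ g(a))

Answer: no — g(a ⊞ a ⊞ a ⊞ a ⊞ b ⊞ b ⊞ b) ⊞ g(a ⊞ b ⊞ b ⊞ b ⊞ g(a) ⊞ g(a)) vs g(a ⊞ a ⊞ a ⊞ a ⊞ b ⊞ b ⊞ b) ⊞ g(a ⊞ b ⊞ g(a) ⊞ g(a))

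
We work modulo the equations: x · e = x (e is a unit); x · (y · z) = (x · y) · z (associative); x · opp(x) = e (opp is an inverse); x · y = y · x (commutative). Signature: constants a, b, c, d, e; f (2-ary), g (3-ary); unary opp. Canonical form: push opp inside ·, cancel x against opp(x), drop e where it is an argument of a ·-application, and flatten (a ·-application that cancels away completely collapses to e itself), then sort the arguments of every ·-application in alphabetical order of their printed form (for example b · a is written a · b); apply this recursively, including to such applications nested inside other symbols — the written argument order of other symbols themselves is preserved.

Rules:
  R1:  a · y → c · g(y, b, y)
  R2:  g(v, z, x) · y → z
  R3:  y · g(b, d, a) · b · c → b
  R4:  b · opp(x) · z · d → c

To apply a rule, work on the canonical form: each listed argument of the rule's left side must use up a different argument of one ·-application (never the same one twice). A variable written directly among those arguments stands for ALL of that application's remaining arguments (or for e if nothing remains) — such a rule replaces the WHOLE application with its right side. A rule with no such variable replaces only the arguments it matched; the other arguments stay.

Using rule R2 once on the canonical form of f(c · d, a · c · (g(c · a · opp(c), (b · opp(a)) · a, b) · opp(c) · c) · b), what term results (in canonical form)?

Canonical form:  f(c · d, a · b · c · g(a, b, b))
Apply R2:  consuming g(a, b, b);  v := a, x := b, y := a · b · c, z := b
Every leftover argument binds to the variable; the entire application is replaced.
New term:  f(c · d, b)

Answer: f(c · d, b)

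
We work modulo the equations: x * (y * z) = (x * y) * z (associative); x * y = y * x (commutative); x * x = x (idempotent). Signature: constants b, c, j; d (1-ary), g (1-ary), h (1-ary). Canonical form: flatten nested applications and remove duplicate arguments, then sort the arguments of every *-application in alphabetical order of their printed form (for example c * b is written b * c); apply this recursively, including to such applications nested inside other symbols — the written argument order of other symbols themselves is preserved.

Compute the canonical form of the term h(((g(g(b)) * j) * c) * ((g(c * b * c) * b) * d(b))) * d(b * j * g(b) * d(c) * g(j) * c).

Answer: d(b * c * d(c) * g(b) * g(j) * j) * h(b * c * d(b) * g(b * c) * g(g(b)) * j)

Derivation:
Inside:  h(((g(g(b)) * j) * c) * ((g(c * b * c) * b) * d(b)))  →  h(b * c * d(b) * g(b * c) * g(g(b)) * j)
Simplify inside:  d(b * j * g(b) * d(c) * g(j) * c)  →  d(b * c * d(c) * g(b) * g(j) * j)
Sort:  d(b * c * d(c) * g(b) * g(j) * j) * h(b * c * d(b) * g(b * c) * g(g(b)) * j)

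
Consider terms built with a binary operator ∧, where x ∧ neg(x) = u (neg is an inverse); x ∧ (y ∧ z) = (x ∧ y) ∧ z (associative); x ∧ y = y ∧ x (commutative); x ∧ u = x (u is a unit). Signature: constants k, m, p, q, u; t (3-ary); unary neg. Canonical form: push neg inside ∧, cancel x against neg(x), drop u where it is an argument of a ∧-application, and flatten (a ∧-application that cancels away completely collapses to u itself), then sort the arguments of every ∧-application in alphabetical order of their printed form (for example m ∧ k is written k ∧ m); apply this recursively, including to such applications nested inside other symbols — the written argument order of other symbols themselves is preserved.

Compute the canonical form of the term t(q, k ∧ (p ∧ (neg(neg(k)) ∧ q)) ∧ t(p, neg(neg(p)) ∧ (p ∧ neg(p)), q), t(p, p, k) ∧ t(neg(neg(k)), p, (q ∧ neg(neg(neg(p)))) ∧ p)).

Focus inside:  k ∧ (p ∧ (neg(neg(k)) ∧ q)) ∧ t(p, neg(neg(p)) ∧ (p ∧ neg(p)), q)
Push neg inside:  distribute neg over ∧ and collapse double neg
Collect:  k ∧ k ∧ p ∧ q ∧ t(p, p, q)
Reassemble:  t(q, k ∧ k ∧ p ∧ q ∧ t(p, p, q), t(k, p, q) ∧ t(p, p, k))

Answer: t(q, k ∧ k ∧ p ∧ q ∧ t(p, p, q), t(k, p, q) ∧ t(p, p, k))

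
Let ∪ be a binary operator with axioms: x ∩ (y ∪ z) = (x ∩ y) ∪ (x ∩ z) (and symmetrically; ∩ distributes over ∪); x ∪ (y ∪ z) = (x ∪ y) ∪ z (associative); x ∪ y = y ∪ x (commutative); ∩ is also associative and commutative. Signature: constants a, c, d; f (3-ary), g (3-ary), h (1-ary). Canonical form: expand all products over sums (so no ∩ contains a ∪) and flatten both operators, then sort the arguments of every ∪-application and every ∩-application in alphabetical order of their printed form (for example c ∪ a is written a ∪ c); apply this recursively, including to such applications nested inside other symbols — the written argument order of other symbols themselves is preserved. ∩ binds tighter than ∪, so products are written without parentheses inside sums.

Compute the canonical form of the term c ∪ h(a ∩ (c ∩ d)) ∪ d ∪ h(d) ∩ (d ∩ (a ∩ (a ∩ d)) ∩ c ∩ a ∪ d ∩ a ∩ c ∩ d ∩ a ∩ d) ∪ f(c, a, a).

Expand products over sums:  c ∪ h(a ∩ c ∩ d) ∪ d ∪ a ∩ a ∩ a ∩ c ∩ d ∩ d ∩ h(d) ∪ a ∩ a ∩ c ∩ d ∩ d ∩ d ∩ h(d) ∪ f(c, a, a)
Sort:  a ∩ a ∩ a ∩ c ∩ d ∩ d ∩ h(d) ∪ a ∩ a ∩ c ∩ d ∩ d ∩ d ∩ h(d) ∪ c ∪ d ∪ f(c, a, a) ∪ h(a ∩ c ∩ d)

Answer: a ∩ a ∩ a ∩ c ∩ d ∩ d ∩ h(d) ∪ a ∩ a ∩ c ∩ d ∩ d ∩ d ∩ h(d) ∪ c ∪ d ∪ f(c, a, a) ∪ h(a ∩ c ∩ d)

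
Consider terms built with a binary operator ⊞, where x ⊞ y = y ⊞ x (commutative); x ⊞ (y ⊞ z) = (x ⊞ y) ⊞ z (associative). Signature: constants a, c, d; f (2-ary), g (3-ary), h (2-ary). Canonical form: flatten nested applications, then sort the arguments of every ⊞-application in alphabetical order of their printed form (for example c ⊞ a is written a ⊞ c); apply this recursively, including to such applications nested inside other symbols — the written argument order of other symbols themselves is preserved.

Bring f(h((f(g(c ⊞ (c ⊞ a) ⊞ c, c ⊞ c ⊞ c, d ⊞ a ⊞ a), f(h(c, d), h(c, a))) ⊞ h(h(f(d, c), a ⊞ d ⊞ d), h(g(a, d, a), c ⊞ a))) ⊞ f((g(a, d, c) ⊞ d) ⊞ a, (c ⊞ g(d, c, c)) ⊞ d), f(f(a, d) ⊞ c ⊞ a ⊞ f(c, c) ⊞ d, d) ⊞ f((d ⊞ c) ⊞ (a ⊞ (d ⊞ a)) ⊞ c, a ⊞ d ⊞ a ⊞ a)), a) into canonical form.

Answer: f(h(f(a ⊞ d ⊞ g(a, d, c), c ⊞ d ⊞ g(d, c, c)) ⊞ f(g(a ⊞ c ⊞ c ⊞ c, c ⊞ c ⊞ c, a ⊞ a ⊞ d), f(h(c, d), h(c, a))) ⊞ h(h(f(d, c), a ⊞ d ⊞ d), h(g(a, d, a), a ⊞ c)), f(a ⊞ a ⊞ c ⊞ c ⊞ d ⊞ d, a ⊞ a ⊞ a ⊞ d) ⊞ f(a ⊞ c ⊞ d ⊞ f(a, d) ⊞ f(c, c), d)), a)

Derivation:
Focus inside:  (f(g(c ⊞ (c ⊞ a) ⊞ c, c ⊞ c ⊞ c, d ⊞ a ⊞ a), f(h(c, d), h(c, a))) ⊞ h(h(f(d, c), a ⊞ d ⊞ d), h(g(a, d, a), c ⊞ a))) ⊞ f((g(a, d, c) ⊞ d) ⊞ a, (c ⊞ g(d, c, c)) ⊞ d)
Flatten:  f(g(c ⊞ (c ⊞ a) ⊞ c, c ⊞ c ⊞ c, d ⊞ a ⊞ a), f(h(c, d), h(c, a))) ⊞ h(h(f(d, c), a ⊞ d ⊞ d), h(g(a, d, a), c ⊞ a)) ⊞ f((g(a, d, c) ⊞ d) ⊞ a, (c ⊞ g(d, c, c)) ⊞ d)
Inside:  f(g(c ⊞ (c ⊞ a) ⊞ c, c ⊞ c ⊞ c, d ⊞ a ⊞ a), f(h(c, d), h(c, a)))  →  f(g(a ⊞ c ⊞ c ⊞ c, c ⊞ c ⊞ c, a ⊞ a ⊞ d), f(h(c, d), h(c, a)))
Canonicalize subterm:  h(h(f(d, c), a ⊞ d ⊞ d), h(g(a, d, a), c ⊞ a))  →  h(h(f(d, c), a ⊞ d ⊞ d), h(g(a, d, a), a ⊞ c))
Canonicalize subterm:  f((g(a, d, c) ⊞ d) ⊞ a, (c ⊞ g(d, c, c)) ⊞ d)  →  f(a ⊞ d ⊞ g(a, d, c), c ⊞ d ⊞ g(d, c, c))
Sort:  f(a ⊞ d ⊞ g(a, d, c), c ⊞ d ⊞ g(d, c, c)) ⊞ f(g(a ⊞ c ⊞ c ⊞ c, c ⊞ c ⊞ c, a ⊞ a ⊞ d), f(h(c, d), h(c, a))) ⊞ h(h(f(d, c), a ⊞ d ⊞ d), h(g(a, d, a), a ⊞ c))
Put back:  f(h(f(a ⊞ d ⊞ g(a, d, c), c ⊞ d ⊞ g(d, c, c)) ⊞ f(g(a ⊞ c ⊞ c ⊞ c, c ⊞ c ⊞ c, a ⊞ a ⊞ d), f(h(c, d), h(c, a))) ⊞ h(h(f(d, c), a ⊞ d ⊞ d), h(g(a, d, a), a ⊞ c)), f(a ⊞ a ⊞ c ⊞ c ⊞ d ⊞ d, a ⊞ a ⊞ a ⊞ d) ⊞ f(a ⊞ c ⊞ d ⊞ f(a, d) ⊞ f(c, c), d)), a)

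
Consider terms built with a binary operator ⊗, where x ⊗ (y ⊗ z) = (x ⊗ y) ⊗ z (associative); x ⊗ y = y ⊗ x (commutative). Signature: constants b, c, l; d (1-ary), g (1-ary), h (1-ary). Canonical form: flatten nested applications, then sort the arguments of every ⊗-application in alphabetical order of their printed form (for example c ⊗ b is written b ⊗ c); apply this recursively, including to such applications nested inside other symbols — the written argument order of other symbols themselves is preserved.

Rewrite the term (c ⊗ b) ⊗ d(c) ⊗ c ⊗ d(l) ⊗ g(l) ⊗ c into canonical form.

Answer: b ⊗ c ⊗ c ⊗ c ⊗ d(c) ⊗ d(l) ⊗ g(l)

Derivation:
Flatten:  c ⊗ b ⊗ d(c) ⊗ c ⊗ d(l) ⊗ g(l) ⊗ c
Order the arguments:  b ⊗ c ⊗ c ⊗ c ⊗ d(c) ⊗ d(l) ⊗ g(l)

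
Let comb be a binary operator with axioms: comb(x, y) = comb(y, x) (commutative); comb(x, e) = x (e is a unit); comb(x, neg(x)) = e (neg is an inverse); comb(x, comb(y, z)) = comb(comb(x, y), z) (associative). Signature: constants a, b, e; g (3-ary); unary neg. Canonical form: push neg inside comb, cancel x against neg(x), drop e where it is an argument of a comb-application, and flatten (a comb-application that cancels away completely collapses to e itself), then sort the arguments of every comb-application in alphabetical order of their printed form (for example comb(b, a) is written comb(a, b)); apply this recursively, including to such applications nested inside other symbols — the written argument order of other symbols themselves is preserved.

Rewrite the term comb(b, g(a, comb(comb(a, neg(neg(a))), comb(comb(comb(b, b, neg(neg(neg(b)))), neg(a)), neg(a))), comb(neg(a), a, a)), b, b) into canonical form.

Push neg inside:  distribute neg over comb and collapse double neg
Combine occurrences:  comb(b, b, b, g(a, b, a))

Answer: comb(b, b, b, g(a, b, a))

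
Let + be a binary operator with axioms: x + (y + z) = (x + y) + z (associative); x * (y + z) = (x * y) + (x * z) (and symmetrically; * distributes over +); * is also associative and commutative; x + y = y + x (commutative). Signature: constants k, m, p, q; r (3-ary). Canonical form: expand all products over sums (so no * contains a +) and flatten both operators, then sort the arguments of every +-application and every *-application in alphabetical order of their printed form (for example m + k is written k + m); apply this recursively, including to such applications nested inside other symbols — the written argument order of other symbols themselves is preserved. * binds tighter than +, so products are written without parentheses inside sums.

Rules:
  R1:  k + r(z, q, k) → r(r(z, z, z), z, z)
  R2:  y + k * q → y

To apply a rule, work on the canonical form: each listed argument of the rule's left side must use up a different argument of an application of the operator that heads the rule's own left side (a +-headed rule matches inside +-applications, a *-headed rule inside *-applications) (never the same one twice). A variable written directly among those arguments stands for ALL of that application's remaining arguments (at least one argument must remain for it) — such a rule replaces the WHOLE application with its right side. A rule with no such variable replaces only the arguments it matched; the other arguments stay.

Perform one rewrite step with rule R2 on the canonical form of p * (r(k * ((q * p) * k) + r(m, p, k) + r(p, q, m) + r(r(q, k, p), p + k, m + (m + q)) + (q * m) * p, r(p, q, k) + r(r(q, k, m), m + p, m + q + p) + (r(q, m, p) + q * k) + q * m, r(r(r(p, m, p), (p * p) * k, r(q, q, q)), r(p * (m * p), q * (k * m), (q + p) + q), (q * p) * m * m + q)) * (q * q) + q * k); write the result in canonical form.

Answer: k * p * q + p * q * q * r(k * k * p * q + m * p * q + r(m, p, k) + r(p, q, m) + r(r(q, k, p), k + p, m + m + q), m * q + r(p, q, k) + r(q, m, p) + r(r(q, k, m), m + p, m + p + q), r(r(r(p, m, p), k * p * p, r(q, q, q)), r(m * p * p, k * m * q, p + q + q), m * m * p * q + q))

Derivation:
Canonical form:  k * p * q + p * q * q * r(k * k * p * q + m * p * q + r(m, p, k) + r(p, q, m) + r(r(q, k, p), k + p, m + m + q), k * q + m * q + r(p, q, k) + r(q, m, p) + r(r(q, k, m), m + p, m + p + q), r(r(r(p, m, p), k * p * p, r(q, q, q)), r(m * p * p, k * m * q, p + q + q), m * m * p * q + q))
Apply R2:  consuming k * q;  y := m * q + r(p, q, k) + r(q, m, p) + r(r(q, k, m), m + p, m + p + q)
The extension variable absorbs all remaining arguments, so the whole application is rewritten.
Giving:  k * p * q + p * q * q * r(k * k * p * q + m * p * q + r(m, p, k) + r(p, q, m) + r(r(q, k, p), k + p, m + m + q), m * q + r(p, q, k) + r(q, m, p) + r(r(q, k, m), m + p, m + p + q), r(r(r(p, m, p), k * p * p, r(q, q, q)), r(m * p * p, k * m * q, p + q + q), m * m * p * q + q))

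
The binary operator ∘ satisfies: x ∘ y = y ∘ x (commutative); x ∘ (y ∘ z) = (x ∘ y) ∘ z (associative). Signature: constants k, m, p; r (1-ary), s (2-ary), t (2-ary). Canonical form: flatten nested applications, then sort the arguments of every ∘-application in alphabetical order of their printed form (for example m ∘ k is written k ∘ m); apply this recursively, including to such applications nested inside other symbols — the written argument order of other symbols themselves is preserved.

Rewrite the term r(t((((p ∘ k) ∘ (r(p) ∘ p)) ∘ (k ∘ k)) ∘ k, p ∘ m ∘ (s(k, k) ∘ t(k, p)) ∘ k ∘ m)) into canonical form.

Descend into:  (((p ∘ k) ∘ (r(p) ∘ p)) ∘ (k ∘ k)) ∘ k
Flatten:  p ∘ k ∘ r(p) ∘ p ∘ k ∘ k ∘ k
Order the arguments:  k ∘ k ∘ k ∘ k ∘ p ∘ p ∘ r(p)
Reassemble:  r(t(k ∘ k ∘ k ∘ k ∘ p ∘ p ∘ r(p), k ∘ m ∘ m ∘ p ∘ s(k, k) ∘ t(k, p)))

Answer: r(t(k ∘ k ∘ k ∘ k ∘ p ∘ p ∘ r(p), k ∘ m ∘ m ∘ p ∘ s(k, k) ∘ t(k, p)))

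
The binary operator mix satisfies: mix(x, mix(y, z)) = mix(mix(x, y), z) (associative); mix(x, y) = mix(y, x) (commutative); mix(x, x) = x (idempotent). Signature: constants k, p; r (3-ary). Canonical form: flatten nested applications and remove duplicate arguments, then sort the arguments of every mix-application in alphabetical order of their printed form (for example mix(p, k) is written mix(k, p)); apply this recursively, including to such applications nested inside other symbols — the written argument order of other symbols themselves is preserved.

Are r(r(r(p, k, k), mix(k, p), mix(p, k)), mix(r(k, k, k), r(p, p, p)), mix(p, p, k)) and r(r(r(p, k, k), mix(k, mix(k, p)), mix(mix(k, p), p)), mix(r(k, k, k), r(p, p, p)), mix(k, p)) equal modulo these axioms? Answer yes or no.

Left:  r(r(r(p, k, k), mix(k, p), mix(p, k)), mix(r(k, k, k), r(p, p, p)), mix(p, p, k))
  Descend into:  mix(p, p, k)
  Idempotence:  drop duplicate p
  Sort arguments:  mix(k, p)
  Rebuild:  r(r(r(p, k, k), mix(k, p), mix(k, p)), mix(r(k, k, k), r(p, p, p)), mix(k, p))
Right:  r(r(r(p, k, k), mix(k, mix(k, p)), mix(mix(k, p), p)), mix(r(k, k, k), r(p, p, p)), mix(k, p))
  Descend into:  mix(mix(k, p), p)
  Un-nest:  mix(k, p, p)
  Deduplicate:  drop duplicate p
  Order the arguments:  mix(k, p)
  Rebuild:  r(r(r(p, k, k), mix(k, p), mix(k, p)), mix(r(k, k, k), r(p, p, p)), mix(k, p))

Answer: yes — both canonical forms are r(r(r(p, k, k), mix(k, p), mix(k, p)), mix(r(k, k, k), r(p, p, p)), mix(k, p))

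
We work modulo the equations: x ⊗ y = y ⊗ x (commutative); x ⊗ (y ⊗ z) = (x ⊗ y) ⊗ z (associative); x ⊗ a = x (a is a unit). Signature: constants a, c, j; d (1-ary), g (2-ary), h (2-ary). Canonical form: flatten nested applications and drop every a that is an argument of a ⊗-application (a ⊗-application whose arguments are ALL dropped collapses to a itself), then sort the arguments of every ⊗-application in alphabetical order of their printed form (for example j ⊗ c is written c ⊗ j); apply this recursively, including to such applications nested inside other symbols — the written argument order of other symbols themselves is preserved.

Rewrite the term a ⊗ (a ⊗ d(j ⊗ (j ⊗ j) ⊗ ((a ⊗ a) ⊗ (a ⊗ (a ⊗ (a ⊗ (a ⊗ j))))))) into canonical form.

Answer: d(j ⊗ j ⊗ j ⊗ j)

Derivation:
Un-nest:  a ⊗ a ⊗ d(j ⊗ (j ⊗ j) ⊗ ((a ⊗ a) ⊗ (a ⊗ (a ⊗ (a ⊗ (a ⊗ j))))))
Canonicalize subterm:  d(j ⊗ (j ⊗ j) ⊗ ((a ⊗ a) ⊗ (a ⊗ (a ⊗ (a ⊗ (a ⊗ j))))))  →  d(j ⊗ j ⊗ j ⊗ j)
Units out:  drop a (×2)
Order the arguments:  d(j ⊗ j ⊗ j ⊗ j)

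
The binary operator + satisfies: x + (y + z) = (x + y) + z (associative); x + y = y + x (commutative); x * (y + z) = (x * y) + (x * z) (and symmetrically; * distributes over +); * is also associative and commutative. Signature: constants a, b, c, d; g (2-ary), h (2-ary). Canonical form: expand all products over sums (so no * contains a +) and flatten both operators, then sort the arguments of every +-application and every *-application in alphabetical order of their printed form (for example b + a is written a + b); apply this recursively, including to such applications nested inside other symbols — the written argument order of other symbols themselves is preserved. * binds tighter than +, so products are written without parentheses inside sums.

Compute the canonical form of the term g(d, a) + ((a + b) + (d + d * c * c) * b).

Distribute:  g(d, a) + a + b + b * d + b * c * c * d
Sort:  a + b + b * c * c * d + b * d + g(d, a)

Answer: a + b + b * c * c * d + b * d + g(d, a)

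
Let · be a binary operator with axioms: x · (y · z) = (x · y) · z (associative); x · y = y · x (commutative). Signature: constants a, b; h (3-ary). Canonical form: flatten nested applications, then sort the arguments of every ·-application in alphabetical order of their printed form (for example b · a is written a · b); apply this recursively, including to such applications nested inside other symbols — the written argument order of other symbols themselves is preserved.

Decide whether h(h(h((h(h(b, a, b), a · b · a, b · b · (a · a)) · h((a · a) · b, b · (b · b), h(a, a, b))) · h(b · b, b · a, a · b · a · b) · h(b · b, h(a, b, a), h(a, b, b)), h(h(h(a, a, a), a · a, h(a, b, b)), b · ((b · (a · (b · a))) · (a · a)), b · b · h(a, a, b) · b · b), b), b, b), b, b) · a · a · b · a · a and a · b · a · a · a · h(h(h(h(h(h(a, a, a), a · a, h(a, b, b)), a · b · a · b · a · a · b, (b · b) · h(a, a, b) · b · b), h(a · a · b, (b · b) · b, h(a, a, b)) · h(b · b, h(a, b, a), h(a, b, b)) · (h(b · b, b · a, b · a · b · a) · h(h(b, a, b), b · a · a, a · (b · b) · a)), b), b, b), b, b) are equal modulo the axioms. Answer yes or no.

Left:  h(h(h((h(h(b, a, b), a · b · a, b · b · (a · a)) · h((a · a) · b, b · (b · b), h(a, a, b))) · h(b · b, b · a, a · b · a · b) · h(b · b, h(a, b, a), h(a, b, b)), h(h(h(a, a, a), a · a, h(a, b, b)), b · ((b · (a · (b · a))) · (a · a)), b · b · h(a, a, b) · b · b), b), b, b), b, b) · a · a · b · a · a
  Inside:  h(h(h((h(h(b, a, b), a · b · a, b · b · (a · a)) · h((a · a) · b, b · (b · b), h(a, a, b))) · h(b · b, b · a, a · b · a · b) · h(b · b, h(a, b, a), h(a, b, b)), h(h(h(a, a, a), a · a, h(a, b, b)), b · ((b · (a · (b · a))) · (a · a)), b · b · h(a, a, b) · b · b), b), b, b), b, b)  →  h(h(h(h(a · a · b, b · b · b, h(a, a, b)) · h(b · b, a · b, a · a · b · b) · h(b · b, h(a, b, a), h(a, b, b)) · h(h(b, a, b), a · a · b, a · a · b · b), h(h(h(a, a, a), a · a, h(a, b, b)), a · a · a · a · b · b · b, b · b · b · b · h(a, a, b)), b), b, b), b, b)
  Sort:  a · a · a · a · b · h(h(h(h(a · a · b, b · b · b, h(a, a, b)) · h(b · b, a · b, a · a · b · b) · h(b · b, h(a, b, a), h(a, b, b)) · h(h(b, a, b), a · a · b, a · a · b · b), h(h(h(a, a, a), a · a, h(a, b, b)), a · a · a · a · b · b · b, b · b · b · b · h(a, a, b)), b), b, b), b, b)
Right:  a · b · a · a · a · h(h(h(h(h(h(a, a, a), a · a, h(a, b, b)), a · b · a · b · a · a · b, (b · b) · h(a, a, b) · b · b), h(a · a · b, (b · b) · b, h(a, a, b)) · h(b · b, h(a, b, a), h(a, b, b)) · (h(b · b, b · a, b · a · b · a) · h(h(b, a, b), b · a · a, a · (b · b) · a)), b), b, b), b, b)
  Inside:  h(h(h(h(h(h(a, a, a), a · a, h(a, b, b)), a · b · a · b · a · a · b, (b · b) · h(a, a, b) · b · b), h(a · a · b, (b · b) · b, h(a, a, b)) · h(b · b, h(a, b, a), h(a, b, b)) · (h(b · b, b · a, b · a · b · a) · h(h(b, a, b), b · a · a, a · (b · b) · a)), b), b, b), b, b)  →  h(h(h(h(h(h(a, a, a), a · a, h(a, b, b)), a · a · a · a · b · b · b, b · b · b · b · h(a, a, b)), h(a · a · b, b · b · b, h(a, a, b)) · h(b · b, a · b, a · a · b · b) · h(b · b, h(a, b, a), h(a, b, b)) · h(h(b, a, b), a · a · b, a · a · b · b), b), b, b), b, b)
  Order the arguments:  a · a · a · a · b · h(h(h(h(h(h(a, a, a), a · a, h(a, b, b)), a · a · a · a · b · b · b, b · b · b · b · h(a, a, b)), h(a · a · b, b · b · b, h(a, a, b)) · h(b · b, a · b, a · a · b · b) · h(b · b, h(a, b, a), h(a, b, b)) · h(h(b, a, b), a · a · b, a · a · b · b), b), b, b), b, b)

Answer: no — a · a · a · a · b · h(h(h(h(a · a · b, b · b · b, h(a, a, b)) · h(b · b, a · b, a · a · b · b) · h(b · b, h(a, b, a), h(a, b, b)) · h(h(b, a, b), a · a · b, a · a · b · b), h(h(h(a, a, a), a · a, h(a, b, b)), a · a · a · a · b · b · b, b · b · b · b · h(a, a, b)), b), b, b), b, b) vs a · a · a · a · b · h(h(h(h(h(h(a, a, a), a · a, h(a, b, b)), a · a · a · a · b · b · b, b · b · b · b · h(a, a, b)), h(a · a · b, b · b · b, h(a, a, b)) · h(b · b, a · b, a · a · b · b) · h(b · b, h(a, b, a), h(a, b, b)) · h(h(b, a, b), a · a · b, a · a · b · b), b), b, b), b, b)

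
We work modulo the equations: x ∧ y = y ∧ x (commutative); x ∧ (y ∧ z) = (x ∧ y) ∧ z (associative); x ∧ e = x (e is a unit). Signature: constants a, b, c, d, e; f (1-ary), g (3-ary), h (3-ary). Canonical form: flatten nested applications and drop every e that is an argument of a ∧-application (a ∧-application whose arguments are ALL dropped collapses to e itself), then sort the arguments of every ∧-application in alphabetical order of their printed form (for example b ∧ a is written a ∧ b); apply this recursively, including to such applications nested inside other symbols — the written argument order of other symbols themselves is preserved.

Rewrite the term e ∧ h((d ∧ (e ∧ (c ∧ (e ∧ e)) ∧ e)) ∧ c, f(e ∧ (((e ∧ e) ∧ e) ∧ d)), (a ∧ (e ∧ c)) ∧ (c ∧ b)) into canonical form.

Answer: h(c ∧ c ∧ d, f(d), a ∧ b ∧ c ∧ c)

Derivation:
Canonicalize subterm:  h((d ∧ (e ∧ (c ∧ (e ∧ e)) ∧ e)) ∧ c, f(e ∧ (((e ∧ e) ∧ e) ∧ d)), (a ∧ (e ∧ c)) ∧ (c ∧ b))  →  h(c ∧ c ∧ d, f(d), a ∧ b ∧ c ∧ c)
Drop the unit:  drop e
Sort:  h(c ∧ c ∧ d, f(d), a ∧ b ∧ c ∧ c)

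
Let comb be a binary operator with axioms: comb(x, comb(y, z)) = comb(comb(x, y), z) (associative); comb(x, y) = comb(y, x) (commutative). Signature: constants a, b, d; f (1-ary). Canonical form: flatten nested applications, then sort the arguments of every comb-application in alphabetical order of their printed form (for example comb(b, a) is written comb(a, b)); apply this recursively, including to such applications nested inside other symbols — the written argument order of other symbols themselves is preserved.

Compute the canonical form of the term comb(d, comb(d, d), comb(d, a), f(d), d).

Flatten:  comb(d, d, d, d, a, f(d), d)
Sort:  comb(a, d, d, d, d, d, f(d))

Answer: comb(a, d, d, d, d, d, f(d))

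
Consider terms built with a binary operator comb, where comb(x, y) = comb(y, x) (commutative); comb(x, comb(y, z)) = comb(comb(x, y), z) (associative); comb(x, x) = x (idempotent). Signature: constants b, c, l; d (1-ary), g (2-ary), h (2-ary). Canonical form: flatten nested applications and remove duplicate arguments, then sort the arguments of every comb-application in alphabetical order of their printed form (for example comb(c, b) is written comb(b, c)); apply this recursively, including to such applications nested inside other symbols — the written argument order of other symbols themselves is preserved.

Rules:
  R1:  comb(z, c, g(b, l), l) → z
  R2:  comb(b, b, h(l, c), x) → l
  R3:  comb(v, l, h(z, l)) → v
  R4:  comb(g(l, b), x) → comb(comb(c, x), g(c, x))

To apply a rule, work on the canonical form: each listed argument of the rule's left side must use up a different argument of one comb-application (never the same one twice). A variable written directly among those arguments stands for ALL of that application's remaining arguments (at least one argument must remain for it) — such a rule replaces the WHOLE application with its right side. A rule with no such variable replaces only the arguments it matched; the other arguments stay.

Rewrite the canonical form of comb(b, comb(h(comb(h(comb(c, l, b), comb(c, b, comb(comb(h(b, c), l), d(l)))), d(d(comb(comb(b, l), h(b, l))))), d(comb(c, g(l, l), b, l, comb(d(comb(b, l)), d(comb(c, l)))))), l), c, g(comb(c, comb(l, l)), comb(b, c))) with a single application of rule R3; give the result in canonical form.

Answer: comb(b, c, g(comb(c, l), comb(b, c)), h(comb(d(d(b)), h(comb(b, c, l), comb(b, c, d(l), h(b, c), l))), d(comb(b, c, d(comb(b, l)), d(comb(c, l)), g(l, l), l))), l)

Derivation:
Canonical form:  comb(b, c, g(comb(c, l), comb(b, c)), h(comb(d(d(comb(b, h(b, l), l))), h(comb(b, c, l), comb(b, c, d(l), h(b, c), l))), d(comb(b, c, d(comb(b, l)), d(comb(c, l)), g(l, l), l))), l)
Apply R3:  consuming h(b, l), l;  v := b, z := b
The variable takes the whole remainder — replace the entire application.
New term:  comb(b, c, g(comb(c, l), comb(b, c)), h(comb(d(d(b)), h(comb(b, c, l), comb(b, c, d(l), h(b, c), l))), d(comb(b, c, d(comb(b, l)), d(comb(c, l)), g(l, l), l))), l)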